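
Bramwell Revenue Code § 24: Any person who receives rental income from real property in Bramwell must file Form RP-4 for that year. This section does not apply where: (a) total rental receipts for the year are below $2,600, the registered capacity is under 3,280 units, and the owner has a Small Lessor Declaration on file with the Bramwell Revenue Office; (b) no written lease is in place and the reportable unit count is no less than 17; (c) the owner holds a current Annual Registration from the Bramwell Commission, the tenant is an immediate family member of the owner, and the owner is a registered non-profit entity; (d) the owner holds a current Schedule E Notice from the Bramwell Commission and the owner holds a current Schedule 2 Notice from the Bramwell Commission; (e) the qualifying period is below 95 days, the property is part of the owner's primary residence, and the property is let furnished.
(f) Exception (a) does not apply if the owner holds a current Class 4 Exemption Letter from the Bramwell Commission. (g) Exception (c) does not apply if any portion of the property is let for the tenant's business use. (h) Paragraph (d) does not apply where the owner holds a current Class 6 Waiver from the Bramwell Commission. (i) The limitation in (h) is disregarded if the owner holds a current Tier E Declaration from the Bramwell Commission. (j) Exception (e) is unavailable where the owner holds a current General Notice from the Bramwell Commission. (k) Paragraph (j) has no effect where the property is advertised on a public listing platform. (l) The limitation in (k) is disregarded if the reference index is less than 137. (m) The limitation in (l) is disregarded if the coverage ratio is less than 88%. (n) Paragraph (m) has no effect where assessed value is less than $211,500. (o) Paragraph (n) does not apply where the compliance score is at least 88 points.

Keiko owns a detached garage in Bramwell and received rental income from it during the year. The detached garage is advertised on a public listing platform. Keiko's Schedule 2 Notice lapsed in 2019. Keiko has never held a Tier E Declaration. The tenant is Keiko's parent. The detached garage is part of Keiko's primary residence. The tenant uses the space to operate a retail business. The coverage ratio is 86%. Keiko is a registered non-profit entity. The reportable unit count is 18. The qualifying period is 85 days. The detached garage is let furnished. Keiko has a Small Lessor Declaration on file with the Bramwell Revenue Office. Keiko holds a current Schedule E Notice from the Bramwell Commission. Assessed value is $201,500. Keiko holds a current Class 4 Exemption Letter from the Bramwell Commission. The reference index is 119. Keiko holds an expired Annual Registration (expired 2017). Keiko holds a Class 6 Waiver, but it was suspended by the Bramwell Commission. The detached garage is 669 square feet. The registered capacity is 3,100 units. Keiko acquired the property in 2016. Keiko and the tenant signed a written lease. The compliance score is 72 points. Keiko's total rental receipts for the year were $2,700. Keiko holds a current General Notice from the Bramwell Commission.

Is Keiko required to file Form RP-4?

Yes — Keiko must file Form RP-4.

Exception (a) requires that total rental receipts for the year are below $2,600; but total rental receipts for the year are $2,700, not below $2,600, so (a) is unavailable.
Exception (b) requires that no written lease is in place; but a written lease is in place, so (b) is unavailable.
Exception (c) fails — there is no Annual Registration in force.
Exception (d) requires that the owner holds a current Schedule 2 Notice from the Bramwell Commission; but the Schedule 2 Notice is not current, so (d) is unavailable.
Exception (e): the qualifying period is 85 days, below the 95 days limit; the detached garage is part of the primary residence; the property is let furnished — every condition holds. But applying paragraphs (j)–(o): (j) is engaged — a current General Notice is held. (k) operates (the property is publicly advertised), but yields to (l): (l) is engaged — the reference index is 119, less than the 137 limit. (m) would limit (l) — the coverage ratio is 86%, less than the 88% limit — but (n) sets (m) aside: (n) applies — assessed value is $201,500, less than the $211,500 limit. (o), which would lift (n), is not engaged — the compliance score is 72 points, short of 88 points. So (e) is unavailable.
No exception is made out. Keiko falls within the general rule.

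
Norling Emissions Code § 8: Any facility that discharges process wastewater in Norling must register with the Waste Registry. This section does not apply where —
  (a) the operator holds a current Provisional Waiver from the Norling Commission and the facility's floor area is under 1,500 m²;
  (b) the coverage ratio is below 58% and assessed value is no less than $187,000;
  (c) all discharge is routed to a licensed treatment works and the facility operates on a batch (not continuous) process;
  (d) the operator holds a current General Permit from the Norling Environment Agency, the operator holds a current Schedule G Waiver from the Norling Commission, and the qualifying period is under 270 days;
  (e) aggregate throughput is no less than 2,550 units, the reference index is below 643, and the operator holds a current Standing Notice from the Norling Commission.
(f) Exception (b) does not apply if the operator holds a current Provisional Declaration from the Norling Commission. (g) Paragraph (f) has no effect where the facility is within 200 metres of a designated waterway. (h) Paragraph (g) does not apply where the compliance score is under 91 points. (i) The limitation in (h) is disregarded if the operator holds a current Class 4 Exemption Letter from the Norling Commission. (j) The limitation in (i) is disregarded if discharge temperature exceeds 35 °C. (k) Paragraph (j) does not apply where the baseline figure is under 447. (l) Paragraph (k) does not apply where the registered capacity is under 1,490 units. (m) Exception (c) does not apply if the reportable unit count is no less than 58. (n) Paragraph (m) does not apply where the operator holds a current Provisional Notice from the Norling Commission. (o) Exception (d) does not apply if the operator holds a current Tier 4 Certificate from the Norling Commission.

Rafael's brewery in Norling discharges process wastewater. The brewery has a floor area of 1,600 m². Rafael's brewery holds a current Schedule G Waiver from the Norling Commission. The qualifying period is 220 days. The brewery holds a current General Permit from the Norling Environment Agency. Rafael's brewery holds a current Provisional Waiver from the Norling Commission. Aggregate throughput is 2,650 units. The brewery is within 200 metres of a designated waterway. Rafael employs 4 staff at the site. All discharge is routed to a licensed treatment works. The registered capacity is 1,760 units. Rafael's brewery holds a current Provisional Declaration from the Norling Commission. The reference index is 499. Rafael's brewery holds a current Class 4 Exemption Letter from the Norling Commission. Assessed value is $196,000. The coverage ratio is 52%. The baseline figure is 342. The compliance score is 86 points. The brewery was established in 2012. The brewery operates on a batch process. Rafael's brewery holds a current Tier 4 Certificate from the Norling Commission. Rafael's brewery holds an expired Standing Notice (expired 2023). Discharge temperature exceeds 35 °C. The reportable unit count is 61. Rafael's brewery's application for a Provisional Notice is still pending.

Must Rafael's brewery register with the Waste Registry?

No — exception (b) applies; Rafael's brewery is not required to register with the Waste Registry.

Exception (a) fails — the facility's floor area is 1,600 m², not under 1,500 m².
All of (b)'s requirements are met (the coverage ratio is 52%, below the 58% limit; assessed value is $196,000, meeting the $187,000 threshold). Considering the limiting provisions: (f) operates (a current Provisional Declaration is held), but yields to (g): (g) is engaged — the brewery is within 200 m of a designated waterway. (h) would limit (g) — the compliance score is 86 points, under the 91 points limit — but (i) sets (h) aside: (i) applies — a current Class 4 Exemption Letter is held. (j) is triggered (discharge temperature exceeds 35 °C), but is overridden by (k): (k) is triggered — the baseline figure is 342, under the 447 limit. (l) is inapplicable (the registered capacity is 1,760 units, not under 1,490 units), so (k) stands. (b) remains available.
Exception (c)'s conditions are all satisfied: discharge is routed to a licensed treatment works; the facility operates on a batch process. However, paragraphs (m)–(n) must be considered: (m) operates against (c): the reportable unit count is 61, meeting the 58 threshold. (n) is not engaged (the Provisional Notice is not current), so (m) stands. So (c) is unavailable.
Exception (d) is satisfied on its face — a current General Permit is held; a current Schedule G Waiver is held; the qualifying period is 220 days, under the 270 days limit. But: (o) operates against (d): a current Tier 4 Certificate is held. Exception (d) does not apply.
Exception (e) requires that the operator holds a current Standing Notice from the Norling Commission; but there is no Standing Notice in force, so (e) is unavailable.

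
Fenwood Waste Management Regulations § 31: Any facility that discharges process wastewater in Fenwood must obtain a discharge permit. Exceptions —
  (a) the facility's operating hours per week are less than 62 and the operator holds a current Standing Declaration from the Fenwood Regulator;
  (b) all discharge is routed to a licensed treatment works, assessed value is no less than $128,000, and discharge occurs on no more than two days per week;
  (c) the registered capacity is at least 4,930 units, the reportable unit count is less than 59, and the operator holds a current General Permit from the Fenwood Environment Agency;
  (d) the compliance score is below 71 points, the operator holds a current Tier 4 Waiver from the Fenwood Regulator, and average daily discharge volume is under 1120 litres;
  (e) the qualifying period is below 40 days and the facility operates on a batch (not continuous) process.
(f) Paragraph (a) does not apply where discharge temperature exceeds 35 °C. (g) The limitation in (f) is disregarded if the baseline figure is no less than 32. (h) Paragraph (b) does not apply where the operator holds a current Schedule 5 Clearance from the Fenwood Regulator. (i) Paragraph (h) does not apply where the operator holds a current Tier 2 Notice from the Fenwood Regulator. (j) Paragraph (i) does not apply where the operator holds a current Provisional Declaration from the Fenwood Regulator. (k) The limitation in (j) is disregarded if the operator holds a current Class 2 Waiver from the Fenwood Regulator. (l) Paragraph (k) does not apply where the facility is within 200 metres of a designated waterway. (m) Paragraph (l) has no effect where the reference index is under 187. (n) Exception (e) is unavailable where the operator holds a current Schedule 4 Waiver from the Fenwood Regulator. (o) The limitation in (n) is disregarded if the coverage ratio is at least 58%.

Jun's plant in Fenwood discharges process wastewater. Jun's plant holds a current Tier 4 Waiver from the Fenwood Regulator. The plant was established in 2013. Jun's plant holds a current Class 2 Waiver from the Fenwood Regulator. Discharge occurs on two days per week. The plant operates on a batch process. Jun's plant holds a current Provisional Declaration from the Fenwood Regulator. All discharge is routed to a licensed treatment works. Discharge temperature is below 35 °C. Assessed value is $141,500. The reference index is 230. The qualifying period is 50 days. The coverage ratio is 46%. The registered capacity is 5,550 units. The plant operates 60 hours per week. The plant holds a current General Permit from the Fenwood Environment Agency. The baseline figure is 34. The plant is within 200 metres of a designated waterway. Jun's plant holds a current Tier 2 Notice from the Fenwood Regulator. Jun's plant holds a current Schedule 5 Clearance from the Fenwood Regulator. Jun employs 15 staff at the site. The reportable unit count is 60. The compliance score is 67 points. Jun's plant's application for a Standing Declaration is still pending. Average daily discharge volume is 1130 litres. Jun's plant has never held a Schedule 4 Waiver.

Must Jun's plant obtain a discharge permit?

Exception (a) fails — no current Standing Declaration is held.
Exception (b) is satisfied on its face — discharge is routed to a licensed treatment works; assessed value is $141,500, meeting the $128,000 threshold; discharge occurs on no more than two days per week. Turning to paragraphs (h)–(m): (h) operates against (b): a current Schedule 5 Clearance is held. (i) would limit (h) — a current Tier 2 Notice is held — but (j) sets (i) aside: (j) operates against (i): a current Provisional Declaration is held. (k) is engaged (a current Class 2 Waiver is held), but is itself disapplied by (l): (l) is triggered — the plant is within 200 m of a designated waterway. (m) is not triggered (the reference index is 230, not under 187), so (l) stands. Exception (b) does not apply.
Exception (c) fails — the reportable unit count is 60, not less than 59.
Exception (d) fails — average daily discharge volume is 1130 litres, not under 1120 litres.
Exception (e) fails — the qualifying period is 50 days, not below 40 days.
Every exception is unavailable, so the rule governs.

Yes — Jun's plant must obtain a discharge permit.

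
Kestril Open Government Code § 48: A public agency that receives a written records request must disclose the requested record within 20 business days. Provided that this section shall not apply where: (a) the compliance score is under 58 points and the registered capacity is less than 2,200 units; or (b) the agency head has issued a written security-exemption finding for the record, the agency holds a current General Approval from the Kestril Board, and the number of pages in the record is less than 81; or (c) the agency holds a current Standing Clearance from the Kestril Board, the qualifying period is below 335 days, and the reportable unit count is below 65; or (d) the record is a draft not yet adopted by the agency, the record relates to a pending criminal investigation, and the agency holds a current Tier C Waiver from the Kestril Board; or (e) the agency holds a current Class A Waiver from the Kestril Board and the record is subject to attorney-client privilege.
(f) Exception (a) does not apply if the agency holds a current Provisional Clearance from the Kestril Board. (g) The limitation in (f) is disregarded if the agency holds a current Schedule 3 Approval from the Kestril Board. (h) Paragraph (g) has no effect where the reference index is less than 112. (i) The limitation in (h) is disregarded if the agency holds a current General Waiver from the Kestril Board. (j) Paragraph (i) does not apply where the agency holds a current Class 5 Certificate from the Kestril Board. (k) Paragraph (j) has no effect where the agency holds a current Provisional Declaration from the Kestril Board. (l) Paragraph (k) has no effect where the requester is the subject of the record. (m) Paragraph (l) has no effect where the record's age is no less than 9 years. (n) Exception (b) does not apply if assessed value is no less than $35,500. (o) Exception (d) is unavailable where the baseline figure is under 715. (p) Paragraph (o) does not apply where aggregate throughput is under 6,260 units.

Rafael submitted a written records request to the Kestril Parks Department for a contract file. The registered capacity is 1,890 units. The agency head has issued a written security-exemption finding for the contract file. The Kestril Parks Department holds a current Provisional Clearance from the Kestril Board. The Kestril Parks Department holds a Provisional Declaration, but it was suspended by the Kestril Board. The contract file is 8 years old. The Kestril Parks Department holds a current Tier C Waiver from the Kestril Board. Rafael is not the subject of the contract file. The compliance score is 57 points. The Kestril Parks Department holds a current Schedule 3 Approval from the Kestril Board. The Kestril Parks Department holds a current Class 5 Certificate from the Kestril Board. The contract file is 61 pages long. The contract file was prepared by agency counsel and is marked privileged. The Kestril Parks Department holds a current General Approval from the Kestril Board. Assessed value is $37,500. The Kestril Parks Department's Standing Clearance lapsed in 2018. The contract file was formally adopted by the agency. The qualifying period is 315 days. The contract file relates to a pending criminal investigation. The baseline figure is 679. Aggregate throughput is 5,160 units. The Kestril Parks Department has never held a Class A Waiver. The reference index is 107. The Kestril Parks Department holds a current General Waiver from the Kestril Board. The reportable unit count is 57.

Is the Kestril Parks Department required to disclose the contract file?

Exception (a)'s conditions are all satisfied: the compliance score is 57 points, under the 58 points limit; the registered capacity is 1,890 units, less than the 2,200 units limit. However, paragraphs (f)–(m) must be considered: (f) operates against (a): a current Provisional Clearance is held. (g) is engaged (a current Schedule 3 Approval is held), but yields to (h): (h) operates against (g): the reference index is 107, less than the 112 limit. (i) would limit (h) — a current General Waiver is held — but (j) sets (i) aside: (j) operates against (i): a current Class 5 Certificate is held. (k), which would lift (j), is not triggered — the Provisional Declaration is not current. Exception (a) does not apply.
Exception (b): a written security-exemption finding has been issued; a current General Approval is held; the number of pages in the record is 61, less than the 81 limit — every condition holds. Turning to paragraph (n): (n) operates against (b): assessed value is $37,500, meeting the $35,500 threshold. Exception (b) does not apply.
Exception (c) requires that the agency holds a current Standing Clearance from the Kestril Board; but there is no Standing Clearance in force, so (c) is unavailable.
Exception (d) requires that the record is a draft not yet adopted by the agency; but the contract file has been formally adopted, so (d) is unavailable.
Exception (e) requires that the agency holds a current Class A Waiver from the Kestril Board; but there is no Class A Waiver in force, so (e) is unavailable.
No exception applies. The general rule governs.

Yes — the Kestril Parks Department must disclose the contract file.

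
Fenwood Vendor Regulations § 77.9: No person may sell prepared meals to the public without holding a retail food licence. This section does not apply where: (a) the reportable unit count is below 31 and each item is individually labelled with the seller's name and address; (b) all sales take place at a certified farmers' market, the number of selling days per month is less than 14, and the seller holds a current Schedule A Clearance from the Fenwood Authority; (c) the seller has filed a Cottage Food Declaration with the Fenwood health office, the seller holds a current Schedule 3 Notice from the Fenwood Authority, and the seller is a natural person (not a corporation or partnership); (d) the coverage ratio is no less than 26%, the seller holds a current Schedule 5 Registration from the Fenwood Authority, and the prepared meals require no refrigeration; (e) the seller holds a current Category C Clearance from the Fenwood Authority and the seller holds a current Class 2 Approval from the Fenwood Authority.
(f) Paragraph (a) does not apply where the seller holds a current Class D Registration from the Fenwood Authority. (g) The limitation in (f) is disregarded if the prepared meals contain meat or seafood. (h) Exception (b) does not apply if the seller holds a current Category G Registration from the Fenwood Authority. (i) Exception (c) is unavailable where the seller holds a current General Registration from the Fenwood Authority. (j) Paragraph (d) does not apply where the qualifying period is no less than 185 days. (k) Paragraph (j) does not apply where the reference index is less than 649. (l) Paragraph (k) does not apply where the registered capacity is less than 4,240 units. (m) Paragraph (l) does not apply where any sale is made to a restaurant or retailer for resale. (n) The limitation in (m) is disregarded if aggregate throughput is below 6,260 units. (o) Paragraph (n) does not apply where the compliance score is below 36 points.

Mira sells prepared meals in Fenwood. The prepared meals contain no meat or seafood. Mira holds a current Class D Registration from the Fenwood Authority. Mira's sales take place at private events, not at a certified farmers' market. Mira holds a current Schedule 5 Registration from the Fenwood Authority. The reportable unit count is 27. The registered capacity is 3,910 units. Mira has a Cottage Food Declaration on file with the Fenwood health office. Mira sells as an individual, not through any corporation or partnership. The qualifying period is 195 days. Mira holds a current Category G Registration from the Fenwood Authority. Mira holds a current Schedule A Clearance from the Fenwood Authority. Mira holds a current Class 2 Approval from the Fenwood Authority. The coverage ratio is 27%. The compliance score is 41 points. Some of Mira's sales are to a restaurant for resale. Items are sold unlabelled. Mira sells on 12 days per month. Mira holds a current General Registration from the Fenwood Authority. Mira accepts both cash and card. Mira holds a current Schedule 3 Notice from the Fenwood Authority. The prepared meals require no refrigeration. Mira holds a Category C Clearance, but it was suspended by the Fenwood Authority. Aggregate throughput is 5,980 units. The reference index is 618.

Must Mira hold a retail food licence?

Yes — Mira must hold a retail food licence.

Exception (a) requires that each item is individually labelled with the seller's name and address; but items are sold unlabelled, so (a) is unavailable.
Exception (b) fails — sales are at private events, not a certified farmers' market.
All of (c)'s requirements are met (a Cottage Food Declaration is on file; a current Schedule 3 Notice is held; the seller is a natural person). However, paragraph (i) must be considered: (i) applies — a current General Registration is held. (c) is therefore removed.
Exception (d) is satisfied on its face — the coverage ratio is 27%, meeting the 26% threshold; a current Schedule 5 Registration is held; the prepared meals are shelf-stable. Turning to paragraphs (j)–(o): (j) is engaged — the qualifying period is 195 days, meeting the 185 days threshold. (k) would limit (j) — the reference index is 618, less than the 649 limit — but (l) sets (k) aside: (l) operates — the registered capacity is 3,910 units, less than the 4,240 units limit. (m) applies (some sales are to a restaurant for resale), but is set aside by (n): (n) is triggered — aggregate throughput is 5,980 units, below the 6,260 units limit. (o) is not triggered (the compliance score is 41 points, not below 36 points), so (n) stands. (d) is therefore removed.
Exception (e) does not apply: no current Category C Clearance is held.
No exception displaces § 77.9.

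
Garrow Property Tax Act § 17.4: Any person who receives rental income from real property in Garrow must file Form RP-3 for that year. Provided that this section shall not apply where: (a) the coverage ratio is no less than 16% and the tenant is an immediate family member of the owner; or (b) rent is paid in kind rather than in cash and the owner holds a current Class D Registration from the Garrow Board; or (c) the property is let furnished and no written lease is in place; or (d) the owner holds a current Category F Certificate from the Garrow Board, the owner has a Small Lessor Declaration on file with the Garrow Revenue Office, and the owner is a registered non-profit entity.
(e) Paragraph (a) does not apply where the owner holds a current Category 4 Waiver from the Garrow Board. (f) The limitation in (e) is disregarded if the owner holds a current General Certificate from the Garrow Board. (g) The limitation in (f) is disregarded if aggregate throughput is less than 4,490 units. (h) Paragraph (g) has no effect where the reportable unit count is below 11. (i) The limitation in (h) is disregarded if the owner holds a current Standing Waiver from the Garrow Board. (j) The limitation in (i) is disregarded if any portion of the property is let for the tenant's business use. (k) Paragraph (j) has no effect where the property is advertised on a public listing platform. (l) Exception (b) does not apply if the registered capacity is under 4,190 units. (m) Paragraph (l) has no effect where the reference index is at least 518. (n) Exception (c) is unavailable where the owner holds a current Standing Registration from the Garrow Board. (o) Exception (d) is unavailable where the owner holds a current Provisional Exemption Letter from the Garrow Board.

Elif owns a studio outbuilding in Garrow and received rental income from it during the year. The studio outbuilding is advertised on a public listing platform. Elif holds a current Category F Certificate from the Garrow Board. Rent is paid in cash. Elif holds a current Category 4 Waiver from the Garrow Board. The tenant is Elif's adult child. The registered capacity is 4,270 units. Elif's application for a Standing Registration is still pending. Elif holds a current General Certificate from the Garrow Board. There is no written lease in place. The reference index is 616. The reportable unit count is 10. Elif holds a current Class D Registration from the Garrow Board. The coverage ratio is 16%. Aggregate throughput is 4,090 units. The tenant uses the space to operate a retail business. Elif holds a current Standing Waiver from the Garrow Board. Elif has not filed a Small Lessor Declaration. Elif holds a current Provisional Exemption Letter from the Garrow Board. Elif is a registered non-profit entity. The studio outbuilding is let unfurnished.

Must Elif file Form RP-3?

Exception (a) is satisfied on its face — the coverage ratio is 16%, meeting the 16% threshold; the tenant is an immediate family member. Turning to paragraphs (e)–(k): (e) is engaged — a current Category 4 Waiver is held. (f) operates (a current General Certificate is held), but yields to (g): (g) operates against (f): aggregate throughput is 4,090 units, less than the 4,490 units limit. (h) would limit (g) — the reportable unit count is 10, below the 11 limit — but (i) sets (h) aside: (i) operates against (h): a current Standing Waiver is held. (j) would limit (i) — the space is let for business use — but (k) sets (j) aside: (k) operates against (j): the property is publicly advertised. So (a) is unavailable.
Exception (b) requires that rent is paid in kind rather than in cash; but rent is paid in cash, so (b) is unavailable.
Exception (c) does not apply: the property is let unfurnished.
Exception (d) fails — no Small Lessor Declaration is on file.
No exception displaces § 17.4.

Yes — Elif must file Form RP-3.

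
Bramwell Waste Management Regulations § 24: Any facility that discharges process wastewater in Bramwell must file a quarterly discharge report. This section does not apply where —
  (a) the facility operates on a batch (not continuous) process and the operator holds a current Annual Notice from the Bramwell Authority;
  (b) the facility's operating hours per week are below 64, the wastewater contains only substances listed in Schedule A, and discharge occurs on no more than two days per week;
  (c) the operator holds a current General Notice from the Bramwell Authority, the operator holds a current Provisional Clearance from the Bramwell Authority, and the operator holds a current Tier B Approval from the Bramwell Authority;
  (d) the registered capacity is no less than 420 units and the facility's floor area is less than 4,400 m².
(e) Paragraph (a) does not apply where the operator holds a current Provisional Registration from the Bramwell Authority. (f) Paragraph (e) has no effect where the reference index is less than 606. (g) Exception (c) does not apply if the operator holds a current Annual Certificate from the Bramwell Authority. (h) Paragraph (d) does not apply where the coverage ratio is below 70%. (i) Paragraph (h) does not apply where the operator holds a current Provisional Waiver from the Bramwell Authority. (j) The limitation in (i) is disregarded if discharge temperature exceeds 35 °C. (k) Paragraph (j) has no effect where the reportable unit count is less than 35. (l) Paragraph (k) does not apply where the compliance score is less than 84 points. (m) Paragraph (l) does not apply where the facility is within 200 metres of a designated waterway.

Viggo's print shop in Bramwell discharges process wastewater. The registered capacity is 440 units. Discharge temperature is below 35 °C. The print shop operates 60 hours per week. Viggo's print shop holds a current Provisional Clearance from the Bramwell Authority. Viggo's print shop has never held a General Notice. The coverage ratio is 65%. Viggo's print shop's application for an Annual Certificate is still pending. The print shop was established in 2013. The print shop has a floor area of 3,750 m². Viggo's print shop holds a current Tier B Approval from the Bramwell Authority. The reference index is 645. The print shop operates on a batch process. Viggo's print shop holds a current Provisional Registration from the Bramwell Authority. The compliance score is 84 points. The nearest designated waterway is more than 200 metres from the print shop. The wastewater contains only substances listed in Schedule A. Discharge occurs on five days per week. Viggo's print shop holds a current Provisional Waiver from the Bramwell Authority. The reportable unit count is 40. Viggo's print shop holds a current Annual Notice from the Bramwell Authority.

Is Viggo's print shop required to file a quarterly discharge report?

All of (a)'s requirements are met (the facility operates on a batch process; a current Annual Notice is held). However, paragraphs (e)–(f) must be considered: (e) operates — a current Provisional Registration is held. (f) is not triggered (the reference index is 645, not less than 606), so (e) stands. Exception (a) does not apply.
Exception (b) fails — discharge occurs on five days per week.
Exception (c) requires that the operator holds a current General Notice from the Bramwell Authority; but no current General Notice is held, so (c) is unavailable.
Exception (d) is satisfied on its face — the registered capacity is 440 units, meeting the 420 units threshold; the facility's floor area is 3,750 m², less than the 4,400 m² limit. Applying paragraphs (h)–(m): (h) is engaged (the coverage ratio is 65%, below the 70% limit), but yields to (i): (i) operates against (h): a current Provisional Waiver is held. (j) does not operate here (discharge temperature is below 35 °C), so (i) stands. So (d) applies.

No — exception (d) applies; Viggo's print shop is not required to file a quarterly discharge report.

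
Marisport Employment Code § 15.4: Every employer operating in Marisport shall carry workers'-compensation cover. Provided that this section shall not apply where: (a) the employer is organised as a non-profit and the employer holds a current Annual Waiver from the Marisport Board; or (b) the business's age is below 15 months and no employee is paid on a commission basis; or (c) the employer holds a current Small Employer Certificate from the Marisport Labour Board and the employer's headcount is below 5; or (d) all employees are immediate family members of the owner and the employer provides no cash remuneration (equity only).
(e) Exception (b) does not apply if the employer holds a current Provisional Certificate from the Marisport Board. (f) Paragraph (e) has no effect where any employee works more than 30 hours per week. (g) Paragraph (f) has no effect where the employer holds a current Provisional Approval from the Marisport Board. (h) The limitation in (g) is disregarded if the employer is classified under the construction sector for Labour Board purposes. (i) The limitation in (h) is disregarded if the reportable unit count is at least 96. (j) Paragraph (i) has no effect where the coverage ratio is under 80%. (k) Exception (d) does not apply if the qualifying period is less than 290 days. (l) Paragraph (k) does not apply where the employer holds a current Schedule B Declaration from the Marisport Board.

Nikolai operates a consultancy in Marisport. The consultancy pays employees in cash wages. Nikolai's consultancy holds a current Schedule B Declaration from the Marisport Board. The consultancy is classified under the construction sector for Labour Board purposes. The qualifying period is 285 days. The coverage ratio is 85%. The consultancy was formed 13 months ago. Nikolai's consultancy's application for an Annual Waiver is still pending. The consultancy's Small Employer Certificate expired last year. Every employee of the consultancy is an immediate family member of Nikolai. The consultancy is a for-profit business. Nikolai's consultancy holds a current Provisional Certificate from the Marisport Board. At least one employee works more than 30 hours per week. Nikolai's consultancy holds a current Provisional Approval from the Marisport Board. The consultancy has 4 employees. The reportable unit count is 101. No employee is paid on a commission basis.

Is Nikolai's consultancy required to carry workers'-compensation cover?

Exception (a) does not apply: the employer is for-profit.
Exception (b) is satisfied on its face — the business's age is 13 months, below the 15 months limit; no employee is paid on commission. Turning to paragraphs (e)–(j): (e) operates — a current Provisional Certificate is held. (f) operates (at least one employee exceeds 30 hours/week), but is displaced by (g): (g) operates against (f): a current Provisional Approval is held. (h) would limit (g) — the consultancy is classified under the construction sector — but (i) sets (h) aside: (i) operates — the reportable unit count is 101, meeting the 96 threshold. (j), which would lift (i), does not operate here — the coverage ratio is 85%, not under 80%. So (b) is unavailable.
Exception (c) requires that the employer holds a current Small Employer Certificate from the Marisport Labour Board; but the Small Employer Certificate has expired, so (c) is unavailable.
Exception (d) fails — employees are paid cash wages.
None of the exceptions is available; § 15.4 applies in full.

Yes — Nikolai's consultancy must carry workers'-compensation cover.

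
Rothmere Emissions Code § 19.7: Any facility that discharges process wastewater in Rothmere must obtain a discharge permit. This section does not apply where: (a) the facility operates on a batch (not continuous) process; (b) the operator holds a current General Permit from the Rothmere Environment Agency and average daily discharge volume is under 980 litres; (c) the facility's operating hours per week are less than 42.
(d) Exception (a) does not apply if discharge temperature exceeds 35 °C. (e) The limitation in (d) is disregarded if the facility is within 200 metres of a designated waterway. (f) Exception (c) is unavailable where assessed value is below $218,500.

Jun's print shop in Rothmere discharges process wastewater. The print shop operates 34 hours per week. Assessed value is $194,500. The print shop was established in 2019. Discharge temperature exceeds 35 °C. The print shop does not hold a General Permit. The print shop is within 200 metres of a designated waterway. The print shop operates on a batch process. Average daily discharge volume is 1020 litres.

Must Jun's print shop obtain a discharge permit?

All of (a)'s requirements are met (the facility operates on a batch process). As to paragraphs (d)–(e): (d) applies (discharge temperature exceeds 35 °C), but yields to (e): (e) applies — the print shop is within 200 m of a designated waterway. Exception (a) stands.
Exception (b) fails — no General Permit is held.
Exception (c) is satisfied on its face — the facility's operating hours per week are 34, less than the 42 limit. However, paragraph (f) must be considered: (f) operates — assessed value is $194,500, below the $218,500 limit. Exception (c) does not apply.

No — exception (a) applies; Jun's print shop is not required to obtain a discharge permit.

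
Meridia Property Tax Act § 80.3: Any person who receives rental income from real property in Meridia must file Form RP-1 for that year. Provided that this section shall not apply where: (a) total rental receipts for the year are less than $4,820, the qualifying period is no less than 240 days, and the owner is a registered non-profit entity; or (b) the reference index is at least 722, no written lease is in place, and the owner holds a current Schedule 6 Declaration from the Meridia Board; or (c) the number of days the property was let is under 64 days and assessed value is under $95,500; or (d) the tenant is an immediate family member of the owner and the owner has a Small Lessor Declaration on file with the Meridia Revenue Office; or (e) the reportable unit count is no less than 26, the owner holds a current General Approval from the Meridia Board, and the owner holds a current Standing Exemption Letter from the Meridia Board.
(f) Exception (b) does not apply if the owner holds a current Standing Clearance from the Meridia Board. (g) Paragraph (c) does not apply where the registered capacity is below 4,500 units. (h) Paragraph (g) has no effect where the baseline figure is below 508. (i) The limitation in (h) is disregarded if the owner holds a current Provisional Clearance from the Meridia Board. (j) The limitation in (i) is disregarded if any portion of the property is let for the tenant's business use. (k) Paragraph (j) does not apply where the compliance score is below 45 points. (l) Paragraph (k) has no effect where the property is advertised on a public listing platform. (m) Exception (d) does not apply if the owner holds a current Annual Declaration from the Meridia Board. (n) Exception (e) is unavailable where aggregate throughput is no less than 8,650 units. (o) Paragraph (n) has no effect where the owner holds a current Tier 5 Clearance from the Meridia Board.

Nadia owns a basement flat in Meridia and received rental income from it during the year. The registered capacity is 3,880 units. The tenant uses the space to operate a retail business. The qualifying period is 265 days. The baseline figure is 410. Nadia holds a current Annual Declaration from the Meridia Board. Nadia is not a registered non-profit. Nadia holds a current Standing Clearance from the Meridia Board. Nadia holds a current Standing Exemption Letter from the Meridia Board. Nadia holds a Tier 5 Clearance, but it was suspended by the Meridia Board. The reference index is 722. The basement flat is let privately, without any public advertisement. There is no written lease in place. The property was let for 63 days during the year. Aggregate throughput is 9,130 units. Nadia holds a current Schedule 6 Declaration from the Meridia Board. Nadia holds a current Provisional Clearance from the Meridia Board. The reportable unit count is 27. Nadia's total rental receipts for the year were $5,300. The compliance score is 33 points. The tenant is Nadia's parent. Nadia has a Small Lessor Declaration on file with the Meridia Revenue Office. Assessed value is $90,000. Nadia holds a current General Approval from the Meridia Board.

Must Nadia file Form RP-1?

Yes — Nadia must file Form RP-1.

Exception (a) requires that total rental receipts for the year are less than $4,820; but total rental receipts for the year are $5,300, not less than $4,820, so (a) is unavailable.
Exception (b) is satisfied on its face — the reference index is 722, meeting the 722 threshold; there is no written lease; a current Schedule 6 Declaration is held. However, paragraph (f) must be considered: (f) is triggered — a current Standing Clearance is held. (b) is therefore removed.
Exception (c)'s conditions are all satisfied: the number of days the property was let is 63 days, under the 64 days limit; assessed value is $90,000, under the $95,500 limit. Turning to paragraphs (g)–(l): (g) operates against (c): the registered capacity is 3,880 units, below the 4,500 units limit. (h) would limit (g) — the baseline figure is 410, below the 508 limit — but (i) sets (h) aside: (i) applies — a current Provisional Clearance is held. (j) is engaged (the space is let for business use), but is displaced by (k): (k) operates against (j): the compliance score is 33 points, below the 45 points limit. (l), which would lift (k), is inapplicable — the property is let privately without advertisement. So (c) is unavailable.
Exception (d) is satisfied on its face — the tenant is an immediate family member; a Small Lessor Declaration is on file. Turning to paragraph (m): (m) operates against (d): a current Annual Declaration is held. Exception (d) does not apply.
All of (e)'s requirements are met (the reportable unit count is 27, meeting the 26 threshold; a current General Approval is held; a current Standing Exemption Letter is held). But applying paragraphs (n)–(o): (n) operates against (e): aggregate throughput is 9,130 units, meeting the 8,650 units threshold. (o) does not operate here (there is no Tier 5 Clearance in force), so (n) stands. (e) is therefore removed.
Every exception is unavailable, so the rule governs.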